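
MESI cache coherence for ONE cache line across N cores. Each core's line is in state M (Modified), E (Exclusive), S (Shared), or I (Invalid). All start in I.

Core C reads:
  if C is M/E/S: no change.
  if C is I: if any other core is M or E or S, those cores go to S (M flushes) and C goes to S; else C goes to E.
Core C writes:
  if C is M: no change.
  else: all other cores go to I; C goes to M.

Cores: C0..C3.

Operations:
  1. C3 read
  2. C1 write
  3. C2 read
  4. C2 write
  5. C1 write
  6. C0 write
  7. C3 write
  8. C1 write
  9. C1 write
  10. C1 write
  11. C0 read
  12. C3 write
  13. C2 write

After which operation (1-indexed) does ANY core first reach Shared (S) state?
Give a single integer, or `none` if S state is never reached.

Answer: 3

Derivation:
Op 1: C3 read [C3 read from I: no other sharers -> C3=E (exclusive)] -> [I,I,I,E]
Op 2: C1 write [C1 write: invalidate ['C3=E'] -> C1=M] -> [I,M,I,I]
Op 3: C2 read [C2 read from I: others=['C1=M'] -> C2=S, others downsized to S] -> [I,S,S,I]
  -> First S state at op 3; remaining ops need not be traced.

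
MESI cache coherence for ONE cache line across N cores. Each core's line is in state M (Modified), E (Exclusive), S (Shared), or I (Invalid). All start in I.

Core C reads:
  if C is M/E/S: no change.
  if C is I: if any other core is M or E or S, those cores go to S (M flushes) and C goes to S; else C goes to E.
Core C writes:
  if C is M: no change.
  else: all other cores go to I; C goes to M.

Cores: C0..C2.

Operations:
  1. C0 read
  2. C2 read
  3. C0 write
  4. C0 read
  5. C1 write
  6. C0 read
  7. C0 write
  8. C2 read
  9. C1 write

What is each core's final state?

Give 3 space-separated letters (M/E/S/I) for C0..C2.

Op 1: C0 read [C0 read from I: no other sharers -> C0=E (exclusive)] -> [E,I,I]
Op 2: C2 read [C2 read from I: others=['C0=E'] -> C2=S, others downsized to S] -> [S,I,S]
Op 3: C0 write [C0 write: invalidate ['C2=S'] -> C0=M] -> [M,I,I]
Op 4: C0 read [C0 read: already in M, no change] -> [M,I,I]
Op 5: C1 write [C1 write: invalidate ['C0=M'] -> C1=M] -> [I,M,I]
Op 6: C0 read [C0 read from I: others=['C1=M'] -> C0=S, others downsized to S] -> [S,S,I]
Op 7: C0 write [C0 write: invalidate ['C1=S'] -> C0=M] -> [M,I,I]
Op 8: C2 read [C2 read from I: others=['C0=M'] -> C2=S, others downsized to S] -> [S,I,S]
Op 9: C1 write [C1 write: invalidate ['C0=S', 'C2=S'] -> C1=M] -> [I,M,I]

Answer: I M I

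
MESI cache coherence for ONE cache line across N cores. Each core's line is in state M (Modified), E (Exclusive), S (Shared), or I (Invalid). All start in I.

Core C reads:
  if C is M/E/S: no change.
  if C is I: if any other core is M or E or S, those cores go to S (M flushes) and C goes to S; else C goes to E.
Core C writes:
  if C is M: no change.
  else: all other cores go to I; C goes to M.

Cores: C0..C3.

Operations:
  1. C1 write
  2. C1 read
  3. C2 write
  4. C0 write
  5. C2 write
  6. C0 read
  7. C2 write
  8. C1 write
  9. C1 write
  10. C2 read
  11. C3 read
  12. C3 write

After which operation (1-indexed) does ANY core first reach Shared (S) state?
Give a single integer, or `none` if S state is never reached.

Answer: 6

Derivation:
Op 1: C1 write [C1 write: invalidate none -> C1=M] -> [I,M,I,I]
Op 2: C1 read [C1 read: already in M, no change] -> [I,M,I,I]
Op 3: C2 write [C2 write: invalidate ['C1=M'] -> C2=M] -> [I,I,M,I]
Op 4: C0 write [C0 write: invalidate ['C2=M'] -> C0=M] -> [M,I,I,I]
Op 5: C2 write [C2 write: invalidate ['C0=M'] -> C2=M] -> [I,I,M,I]
Op 6: C0 read [C0 read from I: others=['C2=M'] -> C0=S, others downsized to S] -> [S,I,S,I]
  -> First S state at op 6; remaining ops need not be traced.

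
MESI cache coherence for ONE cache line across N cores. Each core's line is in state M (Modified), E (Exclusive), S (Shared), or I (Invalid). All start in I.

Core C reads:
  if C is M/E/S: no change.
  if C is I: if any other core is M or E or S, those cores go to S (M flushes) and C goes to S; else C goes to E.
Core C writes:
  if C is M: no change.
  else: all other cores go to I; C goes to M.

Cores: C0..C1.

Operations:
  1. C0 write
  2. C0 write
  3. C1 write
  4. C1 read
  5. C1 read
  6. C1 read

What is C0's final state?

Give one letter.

Op 1: C0 write [C0 write: invalidate none -> C0=M] -> [M,I]
Op 2: C0 write [C0 write: already M (modified), no change] -> [M,I]
Op 3: C1 write [C1 write: invalidate ['C0=M'] -> C1=M] -> [I,M]
Op 4: C1 read [C1 read: already in M, no change] -> [I,M]
Op 5: C1 read [C1 read: already in M, no change] -> [I,M]
Op 6: C1 read [C1 read: already in M, no change] -> [I,M]

Answer: I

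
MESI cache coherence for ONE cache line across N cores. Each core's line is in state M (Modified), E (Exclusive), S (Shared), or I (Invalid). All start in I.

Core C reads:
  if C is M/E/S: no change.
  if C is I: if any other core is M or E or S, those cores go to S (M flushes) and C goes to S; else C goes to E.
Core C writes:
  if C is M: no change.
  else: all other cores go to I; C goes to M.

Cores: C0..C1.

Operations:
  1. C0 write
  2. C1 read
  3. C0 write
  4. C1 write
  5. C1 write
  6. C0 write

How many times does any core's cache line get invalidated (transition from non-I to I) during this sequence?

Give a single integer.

Answer: 3

Derivation:
Op 1: C0 write [C0 write: invalidate none -> C0=M] -> [M,I] (invalidations this op: 0; running total: 0)
Op 2: C1 read [C1 read from I: others=['C0=M'] -> C1=S, others downsized to S] -> [S,S] (invalidations this op: 0; running total: 0)
Op 3: C0 write [C0 write: invalidate ['C1=S'] -> C0=M] -> [M,I] (invalidations this op: 1; running total: 1)
Op 4: C1 write [C1 write: invalidate ['C0=M'] -> C1=M] -> [I,M] (invalidations this op: 1; running total: 2)
Op 5: C1 write [C1 write: already M (modified), no change] -> [I,M] (invalidations this op: 0; running total: 2)
Op 6: C0 write [C0 write: invalidate ['C1=M'] -> C0=M] -> [M,I] (invalidations this op: 1; running total: 3)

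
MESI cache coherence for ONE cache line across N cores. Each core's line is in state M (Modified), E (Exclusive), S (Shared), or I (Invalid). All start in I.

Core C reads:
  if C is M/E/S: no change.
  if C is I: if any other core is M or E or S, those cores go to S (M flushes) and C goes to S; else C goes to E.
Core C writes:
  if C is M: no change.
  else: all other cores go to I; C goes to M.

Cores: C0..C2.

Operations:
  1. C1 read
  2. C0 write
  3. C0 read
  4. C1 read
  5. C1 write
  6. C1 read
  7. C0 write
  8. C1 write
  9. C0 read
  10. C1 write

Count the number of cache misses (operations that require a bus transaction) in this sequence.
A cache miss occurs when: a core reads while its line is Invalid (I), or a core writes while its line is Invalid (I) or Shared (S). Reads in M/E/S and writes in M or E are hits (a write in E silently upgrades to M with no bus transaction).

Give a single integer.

Answer: 8

Derivation:
Op 1: C1 read [C1 read from I: no other sharers -> C1=E (exclusive)] -> [I,E,I] [MISS #1: read from I]
Op 2: C0 write [C0 write: invalidate ['C1=E'] -> C0=M] -> [M,I,I] [MISS #2: write from I]
Op 3: C0 read [C0 read: already in M, no change] -> [M,I,I] [hit: read from M]
Op 4: C1 read [C1 read from I: others=['C0=M'] -> C1=S, others downsized to S] -> [S,S,I] [MISS #3: read from I]
Op 5: C1 write [C1 write: invalidate ['C0=S'] -> C1=M] -> [I,M,I] [MISS #4: write from S]
Op 6: C1 read [C1 read: already in M, no change] -> [I,M,I] [hit: read from M]
Op 7: C0 write [C0 write: invalidate ['C1=M'] -> C0=M] -> [M,I,I] [MISS #5: write from I]
Op 8: C1 write [C1 write: invalidate ['C0=M'] -> C1=M] -> [I,M,I] [MISS #6: write from I]
Op 9: C0 read [C0 read from I: others=['C1=M'] -> C0=S, others downsized to S] -> [S,S,I] [MISS #7: read from I]
Op 10: C1 write [C1 write: invalidate ['C0=S'] -> C1=M] -> [I,M,I] [MISS #8: write from S]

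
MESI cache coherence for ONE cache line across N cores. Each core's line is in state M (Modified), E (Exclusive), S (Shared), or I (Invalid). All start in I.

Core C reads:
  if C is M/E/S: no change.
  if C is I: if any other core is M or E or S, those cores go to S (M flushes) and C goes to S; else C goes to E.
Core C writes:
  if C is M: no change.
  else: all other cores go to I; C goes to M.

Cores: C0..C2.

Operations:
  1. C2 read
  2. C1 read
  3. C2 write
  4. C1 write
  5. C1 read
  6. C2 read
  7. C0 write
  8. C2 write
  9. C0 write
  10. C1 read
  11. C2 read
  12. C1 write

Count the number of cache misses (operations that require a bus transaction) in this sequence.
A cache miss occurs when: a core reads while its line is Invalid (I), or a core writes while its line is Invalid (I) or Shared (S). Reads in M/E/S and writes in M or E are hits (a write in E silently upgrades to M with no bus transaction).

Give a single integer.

Op 1: C2 read [C2 read from I: no other sharers -> C2=E (exclusive)] -> [I,I,E] [MISS #1: read from I]
Op 2: C1 read [C1 read from I: others=['C2=E'] -> C1=S, others downsized to S] -> [I,S,S] [MISS #2: read from I]
Op 3: C2 write [C2 write: invalidate ['C1=S'] -> C2=M] -> [I,I,M] [MISS #3: write from S]
Op 4: C1 write [C1 write: invalidate ['C2=M'] -> C1=M] -> [I,M,I] [MISS #4: write from I]
Op 5: C1 read [C1 read: already in M, no change] -> [I,M,I] [hit: read from M]
Op 6: C2 read [C2 read from I: others=['C1=M'] -> C2=S, others downsized to S] -> [I,S,S] [MISS #5: read from I]
Op 7: C0 write [C0 write: invalidate ['C1=S', 'C2=S'] -> C0=M] -> [M,I,I] [MISS #6: write from I]
Op 8: C2 write [C2 write: invalidate ['C0=M'] -> C2=M] -> [I,I,M] [MISS #7: write from I]
Op 9: C0 write [C0 write: invalidate ['C2=M'] -> C0=M] -> [M,I,I] [MISS #8: write from I]
Op 10: C1 read [C1 read from I: others=['C0=M'] -> C1=S, others downsized to S] -> [S,S,I] [MISS #9: read from I]
Op 11: C2 read [C2 read from I: others=['C0=S', 'C1=S'] -> C2=S, others downsized to S] -> [S,S,S] [MISS #10: read from I]
Op 12: C1 write [C1 write: invalidate ['C0=S', 'C2=S'] -> C1=M] -> [I,M,I] [MISS #11: write from S]

Answer: 11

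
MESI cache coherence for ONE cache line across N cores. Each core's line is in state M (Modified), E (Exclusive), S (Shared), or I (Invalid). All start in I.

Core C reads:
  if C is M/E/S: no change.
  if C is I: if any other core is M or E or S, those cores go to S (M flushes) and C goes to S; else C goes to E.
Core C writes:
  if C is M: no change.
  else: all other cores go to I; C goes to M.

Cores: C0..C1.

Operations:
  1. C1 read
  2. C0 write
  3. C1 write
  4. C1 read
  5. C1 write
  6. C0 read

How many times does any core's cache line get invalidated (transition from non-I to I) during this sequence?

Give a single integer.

Op 1: C1 read [C1 read from I: no other sharers -> C1=E (exclusive)] -> [I,E] (invalidations this op: 0; running total: 0)
Op 2: C0 write [C0 write: invalidate ['C1=E'] -> C0=M] -> [M,I] (invalidations this op: 1; running total: 1)
Op 3: C1 write [C1 write: invalidate ['C0=M'] -> C1=M] -> [I,M] (invalidations this op: 1; running total: 2)
Op 4: C1 read [C1 read: already in M, no change] -> [I,M] (invalidations this op: 0; running total: 2)
Op 5: C1 write [C1 write: already M (modified), no change] -> [I,M] (invalidations this op: 0; running total: 2)
Op 6: C0 read [C0 read from I: others=['C1=M'] -> C0=S, others downsized to S] -> [S,S] (invalidations this op: 0; running total: 2)

Answer: 2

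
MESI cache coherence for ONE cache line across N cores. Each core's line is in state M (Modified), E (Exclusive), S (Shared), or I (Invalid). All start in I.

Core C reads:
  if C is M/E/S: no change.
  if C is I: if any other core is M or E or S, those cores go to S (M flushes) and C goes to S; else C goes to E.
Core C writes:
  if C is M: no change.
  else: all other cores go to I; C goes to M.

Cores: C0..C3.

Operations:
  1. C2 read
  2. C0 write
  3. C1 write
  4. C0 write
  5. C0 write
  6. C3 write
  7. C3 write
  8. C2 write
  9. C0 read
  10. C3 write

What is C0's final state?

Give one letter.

Op 1: C2 read [C2 read from I: no other sharers -> C2=E (exclusive)] -> [I,I,E,I]
Op 2: C0 write [C0 write: invalidate ['C2=E'] -> C0=M] -> [M,I,I,I]
Op 3: C1 write [C1 write: invalidate ['C0=M'] -> C1=M] -> [I,M,I,I]
Op 4: C0 write [C0 write: invalidate ['C1=M'] -> C0=M] -> [M,I,I,I]
Op 5: C0 write [C0 write: already M (modified), no change] -> [M,I,I,I]
Op 6: C3 write [C3 write: invalidate ['C0=M'] -> C3=M] -> [I,I,I,M]
Op 7: C3 write [C3 write: already M (modified), no change] -> [I,I,I,M]
Op 8: C2 write [C2 write: invalidate ['C3=M'] -> C2=M] -> [I,I,M,I]
Op 9: C0 read [C0 read from I: others=['C2=M'] -> C0=S, others downsized to S] -> [S,I,S,I]
Op 10: C3 write [C3 write: invalidate ['C0=S', 'C2=S'] -> C3=M] -> [I,I,I,M]

Answer: I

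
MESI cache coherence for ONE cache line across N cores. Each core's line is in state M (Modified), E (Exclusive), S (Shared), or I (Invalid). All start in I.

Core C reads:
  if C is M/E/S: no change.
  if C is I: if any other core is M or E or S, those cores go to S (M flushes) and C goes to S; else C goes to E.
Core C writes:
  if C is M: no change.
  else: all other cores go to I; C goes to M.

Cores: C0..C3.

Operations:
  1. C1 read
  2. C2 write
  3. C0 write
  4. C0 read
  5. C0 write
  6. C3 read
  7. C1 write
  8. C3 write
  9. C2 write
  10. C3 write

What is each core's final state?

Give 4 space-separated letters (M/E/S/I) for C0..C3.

Op 1: C1 read [C1 read from I: no other sharers -> C1=E (exclusive)] -> [I,E,I,I]
Op 2: C2 write [C2 write: invalidate ['C1=E'] -> C2=M] -> [I,I,M,I]
Op 3: C0 write [C0 write: invalidate ['C2=M'] -> C0=M] -> [M,I,I,I]
Op 4: C0 read [C0 read: already in M, no change] -> [M,I,I,I]
Op 5: C0 write [C0 write: already M (modified), no change] -> [M,I,I,I]
Op 6: C3 read [C3 read from I: others=['C0=M'] -> C3=S, others downsized to S] -> [S,I,I,S]
Op 7: C1 write [C1 write: invalidate ['C0=S', 'C3=S'] -> C1=M] -> [I,M,I,I]
Op 8: C3 write [C3 write: invalidate ['C1=M'] -> C3=M] -> [I,I,I,M]
Op 9: C2 write [C2 write: invalidate ['C3=M'] -> C2=M] -> [I,I,M,I]
Op 10: C3 write [C3 write: invalidate ['C2=M'] -> C3=M] -> [I,I,I,M]

Answer: I I I M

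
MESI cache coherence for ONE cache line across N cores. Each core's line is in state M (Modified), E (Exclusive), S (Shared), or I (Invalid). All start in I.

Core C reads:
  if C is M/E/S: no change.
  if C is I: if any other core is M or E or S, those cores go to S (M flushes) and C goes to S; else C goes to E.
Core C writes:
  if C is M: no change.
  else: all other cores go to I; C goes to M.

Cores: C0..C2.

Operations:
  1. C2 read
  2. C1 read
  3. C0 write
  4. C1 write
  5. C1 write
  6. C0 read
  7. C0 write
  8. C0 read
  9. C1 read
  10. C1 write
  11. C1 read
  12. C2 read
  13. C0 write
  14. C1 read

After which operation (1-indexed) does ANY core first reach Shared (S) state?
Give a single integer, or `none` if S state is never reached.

Answer: 2

Derivation:
Op 1: C2 read [C2 read from I: no other sharers -> C2=E (exclusive)] -> [I,I,E]
Op 2: C1 read [C1 read from I: others=['C2=E'] -> C1=S, others downsized to S] -> [I,S,S]
  -> First S state at op 2; remaining ops need not be traced.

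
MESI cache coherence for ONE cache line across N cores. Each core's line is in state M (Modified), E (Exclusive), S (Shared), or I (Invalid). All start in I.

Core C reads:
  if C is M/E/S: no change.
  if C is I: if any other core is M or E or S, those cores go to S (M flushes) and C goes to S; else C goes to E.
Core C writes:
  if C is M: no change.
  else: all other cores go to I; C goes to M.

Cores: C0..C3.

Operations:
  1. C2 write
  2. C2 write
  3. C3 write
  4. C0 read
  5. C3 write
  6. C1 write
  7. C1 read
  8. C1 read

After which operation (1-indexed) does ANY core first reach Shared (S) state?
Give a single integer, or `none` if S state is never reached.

Op 1: C2 write [C2 write: invalidate none -> C2=M] -> [I,I,M,I]
Op 2: C2 write [C2 write: already M (modified), no change] -> [I,I,M,I]
Op 3: C3 write [C3 write: invalidate ['C2=M'] -> C3=M] -> [I,I,I,M]
Op 4: C0 read [C0 read from I: others=['C3=M'] -> C0=S, others downsized to S] -> [S,I,I,S]
  -> First S state at op 4; remaining ops need not be traced.

Answer: 4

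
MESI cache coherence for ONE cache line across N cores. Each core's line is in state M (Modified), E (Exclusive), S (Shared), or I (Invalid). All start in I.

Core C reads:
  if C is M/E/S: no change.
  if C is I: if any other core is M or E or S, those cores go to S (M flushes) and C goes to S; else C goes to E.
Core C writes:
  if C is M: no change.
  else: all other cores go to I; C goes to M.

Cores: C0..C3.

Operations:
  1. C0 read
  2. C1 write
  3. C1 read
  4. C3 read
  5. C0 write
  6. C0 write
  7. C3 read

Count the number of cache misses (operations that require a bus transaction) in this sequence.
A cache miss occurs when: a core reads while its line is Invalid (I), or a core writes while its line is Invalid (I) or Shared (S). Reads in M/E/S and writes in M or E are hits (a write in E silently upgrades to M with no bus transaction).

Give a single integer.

Answer: 5

Derivation:
Op 1: C0 read [C0 read from I: no other sharers -> C0=E (exclusive)] -> [E,I,I,I] [MISS #1: read from I]
Op 2: C1 write [C1 write: invalidate ['C0=E'] -> C1=M] -> [I,M,I,I] [MISS #2: write from I]
Op 3: C1 read [C1 read: already in M, no change] -> [I,M,I,I] [hit: read from M]
Op 4: C3 read [C3 read from I: others=['C1=M'] -> C3=S, others downsized to S] -> [I,S,I,S] [MISS #3: read from I]
Op 5: C0 write [C0 write: invalidate ['C1=S', 'C3=S'] -> C0=M] -> [M,I,I,I] [MISS #4: write from I]
Op 6: C0 write [C0 write: already M (modified), no change] -> [M,I,I,I] [hit: write from M]
Op 7: C3 read [C3 read from I: others=['C0=M'] -> C3=S, others downsized to S] -> [S,I,I,S] [MISS #5: read from I]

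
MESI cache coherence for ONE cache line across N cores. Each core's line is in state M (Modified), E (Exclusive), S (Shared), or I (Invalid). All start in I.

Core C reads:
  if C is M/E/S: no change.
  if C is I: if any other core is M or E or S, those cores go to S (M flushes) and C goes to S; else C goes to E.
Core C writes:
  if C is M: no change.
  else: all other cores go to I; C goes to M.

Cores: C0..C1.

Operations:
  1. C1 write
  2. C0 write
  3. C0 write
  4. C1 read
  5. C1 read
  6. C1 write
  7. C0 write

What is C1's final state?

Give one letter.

Op 1: C1 write [C1 write: invalidate none -> C1=M] -> [I,M]
Op 2: C0 write [C0 write: invalidate ['C1=M'] -> C0=M] -> [M,I]
Op 3: C0 write [C0 write: already M (modified), no change] -> [M,I]
Op 4: C1 read [C1 read from I: others=['C0=M'] -> C1=S, others downsized to S] -> [S,S]
Op 5: C1 read [C1 read: already in S, no change] -> [S,S]
Op 6: C1 write [C1 write: invalidate ['C0=S'] -> C1=M] -> [I,M]
Op 7: C0 write [C0 write: invalidate ['C1=M'] -> C0=M] -> [M,I]

Answer: I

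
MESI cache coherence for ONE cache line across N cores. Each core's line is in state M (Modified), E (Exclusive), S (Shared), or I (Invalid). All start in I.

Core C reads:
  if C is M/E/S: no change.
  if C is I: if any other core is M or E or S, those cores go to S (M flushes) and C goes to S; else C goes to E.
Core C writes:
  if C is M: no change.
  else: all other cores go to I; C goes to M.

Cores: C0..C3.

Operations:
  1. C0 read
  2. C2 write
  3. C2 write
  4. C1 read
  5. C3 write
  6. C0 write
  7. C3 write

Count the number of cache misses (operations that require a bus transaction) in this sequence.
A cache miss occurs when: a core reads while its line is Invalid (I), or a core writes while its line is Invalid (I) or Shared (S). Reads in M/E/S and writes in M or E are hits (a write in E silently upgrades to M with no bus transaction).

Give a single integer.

Op 1: C0 read [C0 read from I: no other sharers -> C0=E (exclusive)] -> [E,I,I,I] [MISS #1: read from I]
Op 2: C2 write [C2 write: invalidate ['C0=E'] -> C2=M] -> [I,I,M,I] [MISS #2: write from I]
Op 3: C2 write [C2 write: already M (modified), no change] -> [I,I,M,I] [hit: write from M]
Op 4: C1 read [C1 read from I: others=['C2=M'] -> C1=S, others downsized to S] -> [I,S,S,I] [MISS #3: read from I]
Op 5: C3 write [C3 write: invalidate ['C1=S', 'C2=S'] -> C3=M] -> [I,I,I,M] [MISS #4: write from I]
Op 6: C0 write [C0 write: invalidate ['C3=M'] -> C0=M] -> [M,I,I,I] [MISS #5: write from I]
Op 7: C3 write [C3 write: invalidate ['C0=M'] -> C3=M] -> [I,I,I,M] [MISS #6: write from I]

Answer: 6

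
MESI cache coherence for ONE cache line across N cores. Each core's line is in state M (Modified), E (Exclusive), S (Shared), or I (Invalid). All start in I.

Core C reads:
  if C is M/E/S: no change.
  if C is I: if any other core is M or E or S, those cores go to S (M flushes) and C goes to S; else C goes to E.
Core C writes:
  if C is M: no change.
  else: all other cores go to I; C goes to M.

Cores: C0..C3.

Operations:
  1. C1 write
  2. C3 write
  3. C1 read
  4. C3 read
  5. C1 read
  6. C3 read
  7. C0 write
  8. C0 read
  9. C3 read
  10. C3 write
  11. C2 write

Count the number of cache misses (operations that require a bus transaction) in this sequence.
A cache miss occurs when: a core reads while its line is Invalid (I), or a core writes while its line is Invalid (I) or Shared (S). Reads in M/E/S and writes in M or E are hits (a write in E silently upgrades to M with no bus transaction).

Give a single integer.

Answer: 7

Derivation:
Op 1: C1 write [C1 write: invalidate none -> C1=M] -> [I,M,I,I] [MISS #1: write from I]
Op 2: C3 write [C3 write: invalidate ['C1=M'] -> C3=M] -> [I,I,I,M] [MISS #2: write from I]
Op 3: C1 read [C1 read from I: others=['C3=M'] -> C1=S, others downsized to S] -> [I,S,I,S] [MISS #3: read from I]
Op 4: C3 read [C3 read: already in S, no change] -> [I,S,I,S] [hit: read from S]
Op 5: C1 read [C1 read: already in S, no change] -> [I,S,I,S] [hit: read from S]
Op 6: C3 read [C3 read: already in S, no change] -> [I,S,I,S] [hit: read from S]
Op 7: C0 write [C0 write: invalidate ['C1=S', 'C3=S'] -> C0=M] -> [M,I,I,I] [MISS #4: write from I]
Op 8: C0 read [C0 read: already in M, no change] -> [M,I,I,I] [hit: read from M]
Op 9: C3 read [C3 read from I: others=['C0=M'] -> C3=S, others downsized to S] -> [S,I,I,S] [MISS #5: read from I]
Op 10: C3 write [C3 write: invalidate ['C0=S'] -> C3=M] -> [I,I,I,M] [MISS #6: write from S]
Op 11: C2 write [C2 write: invalidate ['C3=M'] -> C2=M] -> [I,I,M,I] [MISS #7: write from I]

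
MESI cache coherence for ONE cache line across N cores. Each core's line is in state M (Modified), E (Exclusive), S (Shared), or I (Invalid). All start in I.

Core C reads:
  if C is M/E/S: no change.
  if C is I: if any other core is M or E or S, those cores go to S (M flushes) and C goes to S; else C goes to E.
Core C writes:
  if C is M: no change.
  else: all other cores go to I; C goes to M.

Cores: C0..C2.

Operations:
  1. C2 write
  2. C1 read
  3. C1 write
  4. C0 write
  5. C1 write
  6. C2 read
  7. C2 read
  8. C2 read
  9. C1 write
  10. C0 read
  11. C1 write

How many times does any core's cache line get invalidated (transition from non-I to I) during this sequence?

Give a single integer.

Answer: 5

Derivation:
Op 1: C2 write [C2 write: invalidate none -> C2=M] -> [I,I,M] (invalidations this op: 0; running total: 0)
Op 2: C1 read [C1 read from I: others=['C2=M'] -> C1=S, others downsized to S] -> [I,S,S] (invalidations this op: 0; running total: 0)
Op 3: C1 write [C1 write: invalidate ['C2=S'] -> C1=M] -> [I,M,I] (invalidations this op: 1; running total: 1)
Op 4: C0 write [C0 write: invalidate ['C1=M'] -> C0=M] -> [M,I,I] (invalidations this op: 1; running total: 2)
Op 5: C1 write [C1 write: invalidate ['C0=M'] -> C1=M] -> [I,M,I] (invalidations this op: 1; running total: 3)
Op 6: C2 read [C2 read from I: others=['C1=M'] -> C2=S, others downsized to S] -> [I,S,S] (invalidations this op: 0; running total: 3)
Op 7: C2 read [C2 read: already in S, no change] -> [I,S,S] (invalidations this op: 0; running total: 3)
Op 8: C2 read [C2 read: already in S, no change] -> [I,S,S] (invalidations this op: 0; running total: 3)
Op 9: C1 write [C1 write: invalidate ['C2=S'] -> C1=M] -> [I,M,I] (invalidations this op: 1; running total: 4)
Op 10: C0 read [C0 read from I: others=['C1=M'] -> C0=S, others downsized to S] -> [S,S,I] (invalidations this op: 0; running total: 4)
Op 11: C1 write [C1 write: invalidate ['C0=S'] -> C1=M] -> [I,M,I] (invalidations this op: 1; running total: 5)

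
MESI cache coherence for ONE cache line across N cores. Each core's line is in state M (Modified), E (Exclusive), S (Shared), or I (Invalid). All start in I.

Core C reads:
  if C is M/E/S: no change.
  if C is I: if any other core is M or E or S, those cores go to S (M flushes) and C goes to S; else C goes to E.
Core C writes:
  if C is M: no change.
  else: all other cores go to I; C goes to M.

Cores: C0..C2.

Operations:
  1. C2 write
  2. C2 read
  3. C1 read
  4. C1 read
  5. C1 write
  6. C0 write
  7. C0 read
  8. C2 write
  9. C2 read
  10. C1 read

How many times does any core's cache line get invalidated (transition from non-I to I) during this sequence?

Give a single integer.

Op 1: C2 write [C2 write: invalidate none -> C2=M] -> [I,I,M] (invalidations this op: 0; running total: 0)
Op 2: C2 read [C2 read: already in M, no change] -> [I,I,M] (invalidations this op: 0; running total: 0)
Op 3: C1 read [C1 read from I: others=['C2=M'] -> C1=S, others downsized to S] -> [I,S,S] (invalidations this op: 0; running total: 0)
Op 4: C1 read [C1 read: already in S, no change] -> [I,S,S] (invalidations this op: 0; running total: 0)
Op 5: C1 write [C1 write: invalidate ['C2=S'] -> C1=M] -> [I,M,I] (invalidations this op: 1; running total: 1)
Op 6: C0 write [C0 write: invalidate ['C1=M'] -> C0=M] -> [M,I,I] (invalidations this op: 1; running total: 2)
Op 7: C0 read [C0 read: already in M, no change] -> [M,I,I] (invalidations this op: 0; running total: 2)
Op 8: C2 write [C2 write: invalidate ['C0=M'] -> C2=M] -> [I,I,M] (invalidations this op: 1; running total: 3)
Op 9: C2 read [C2 read: already in M, no change] -> [I,I,M] (invalidations this op: 0; running total: 3)
Op 10: C1 read [C1 read from I: others=['C2=M'] -> C1=S, others downsized to S] -> [I,S,S] (invalidations this op: 0; running total: 3)

Answer: 3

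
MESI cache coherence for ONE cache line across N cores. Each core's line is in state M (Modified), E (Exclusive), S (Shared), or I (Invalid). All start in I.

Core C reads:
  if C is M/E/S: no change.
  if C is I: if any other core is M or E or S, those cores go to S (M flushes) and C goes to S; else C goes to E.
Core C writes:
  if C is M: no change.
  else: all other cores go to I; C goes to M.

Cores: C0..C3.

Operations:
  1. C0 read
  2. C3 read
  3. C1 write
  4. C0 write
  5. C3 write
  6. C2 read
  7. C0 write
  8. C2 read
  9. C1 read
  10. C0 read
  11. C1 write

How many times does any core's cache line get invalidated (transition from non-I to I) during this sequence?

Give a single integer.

Answer: 8

Derivation:
Op 1: C0 read [C0 read from I: no other sharers -> C0=E (exclusive)] -> [E,I,I,I] (invalidations this op: 0; running total: 0)
Op 2: C3 read [C3 read from I: others=['C0=E'] -> C3=S, others downsized to S] -> [S,I,I,S] (invalidations this op: 0; running total: 0)
Op 3: C1 write [C1 write: invalidate ['C0=S', 'C3=S'] -> C1=M] -> [I,M,I,I] (invalidations this op: 2; running total: 2)
Op 4: C0 write [C0 write: invalidate ['C1=M'] -> C0=M] -> [M,I,I,I] (invalidations this op: 1; running total: 3)
Op 5: C3 write [C3 write: invalidate ['C0=M'] -> C3=M] -> [I,I,I,M] (invalidations this op: 1; running total: 4)
Op 6: C2 read [C2 read from I: others=['C3=M'] -> C2=S, others downsized to S] -> [I,I,S,S] (invalidations this op: 0; running total: 4)
Op 7: C0 write [C0 write: invalidate ['C2=S', 'C3=S'] -> C0=M] -> [M,I,I,I] (invalidations this op: 2; running total: 6)
Op 8: C2 read [C2 read from I: others=['C0=M'] -> C2=S, others downsized to S] -> [S,I,S,I] (invalidations this op: 0; running total: 6)
Op 9: C1 read [C1 read from I: others=['C0=S', 'C2=S'] -> C1=S, others downsized to S] -> [S,S,S,I] (invalidations this op: 0; running total: 6)
Op 10: C0 read [C0 read: already in S, no change] -> [S,S,S,I] (invalidations this op: 0; running total: 6)
Op 11: C1 write [C1 write: invalidate ['C0=S', 'C2=S'] -> C1=M] -> [I,M,I,I] (invalidations this op: 2; running total: 8)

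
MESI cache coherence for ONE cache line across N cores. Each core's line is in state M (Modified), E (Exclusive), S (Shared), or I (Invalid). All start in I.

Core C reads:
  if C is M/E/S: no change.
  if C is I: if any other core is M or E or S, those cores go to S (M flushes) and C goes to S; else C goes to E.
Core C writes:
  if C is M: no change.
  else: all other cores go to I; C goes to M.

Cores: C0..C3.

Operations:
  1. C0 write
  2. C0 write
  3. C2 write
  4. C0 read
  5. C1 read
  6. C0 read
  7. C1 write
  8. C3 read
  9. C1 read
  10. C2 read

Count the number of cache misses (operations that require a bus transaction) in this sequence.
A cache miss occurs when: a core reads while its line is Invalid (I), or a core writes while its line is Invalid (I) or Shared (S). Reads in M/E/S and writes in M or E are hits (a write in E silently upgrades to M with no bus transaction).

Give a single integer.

Op 1: C0 write [C0 write: invalidate none -> C0=M] -> [M,I,I,I] [MISS #1: write from I]
Op 2: C0 write [C0 write: already M (modified), no change] -> [M,I,I,I] [hit: write from M]
Op 3: C2 write [C2 write: invalidate ['C0=M'] -> C2=M] -> [I,I,M,I] [MISS #2: write from I]
Op 4: C0 read [C0 read from I: others=['C2=M'] -> C0=S, others downsized to S] -> [S,I,S,I] [MISS #3: read from I]
Op 5: C1 read [C1 read from I: others=['C0=S', 'C2=S'] -> C1=S, others downsized to S] -> [S,S,S,I] [MISS #4: read from I]
Op 6: C0 read [C0 read: already in S, no change] -> [S,S,S,I] [hit: read from S]
Op 7: C1 write [C1 write: invalidate ['C0=S', 'C2=S'] -> C1=M] -> [I,M,I,I] [MISS #5: write from S]
Op 8: C3 read [C3 read from I: others=['C1=M'] -> C3=S, others downsized to S] -> [I,S,I,S] [MISS #6: read from I]
Op 9: C1 read [C1 read: already in S, no change] -> [I,S,I,S] [hit: read from S]
Op 10: C2 read [C2 read from I: others=['C1=S', 'C3=S'] -> C2=S, others downsized to S] -> [I,S,S,S] [MISS #7: read from I]

Answer: 7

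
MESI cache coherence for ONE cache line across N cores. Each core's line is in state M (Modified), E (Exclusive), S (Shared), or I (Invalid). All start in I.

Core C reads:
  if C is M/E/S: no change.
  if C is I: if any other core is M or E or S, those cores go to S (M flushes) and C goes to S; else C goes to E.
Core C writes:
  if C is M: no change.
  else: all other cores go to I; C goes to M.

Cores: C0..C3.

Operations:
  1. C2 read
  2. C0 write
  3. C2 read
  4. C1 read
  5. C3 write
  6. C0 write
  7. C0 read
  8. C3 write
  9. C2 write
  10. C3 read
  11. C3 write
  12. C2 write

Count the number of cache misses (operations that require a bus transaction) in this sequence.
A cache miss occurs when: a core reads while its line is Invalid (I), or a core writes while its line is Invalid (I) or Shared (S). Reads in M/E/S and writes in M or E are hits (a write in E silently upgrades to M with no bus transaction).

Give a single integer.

Answer: 11

Derivation:
Op 1: C2 read [C2 read from I: no other sharers -> C2=E (exclusive)] -> [I,I,E,I] [MISS #1: read from I]
Op 2: C0 write [C0 write: invalidate ['C2=E'] -> C0=M] -> [M,I,I,I] [MISS #2: write from I]
Op 3: C2 read [C2 read from I: others=['C0=M'] -> C2=S, others downsized to S] -> [S,I,S,I] [MISS #3: read from I]
Op 4: C1 read [C1 read from I: others=['C0=S', 'C2=S'] -> C1=S, others downsized to S] -> [S,S,S,I] [MISS #4: read from I]
Op 5: C3 write [C3 write: invalidate ['C0=S', 'C1=S', 'C2=S'] -> C3=M] -> [I,I,I,M] [MISS #5: write from I]
Op 6: C0 write [C0 write: invalidate ['C3=M'] -> C0=M] -> [M,I,I,I] [MISS #6: write from I]
Op 7: C0 read [C0 read: already in M, no change] -> [M,I,I,I] [hit: read from M]
Op 8: C3 write [C3 write: invalidate ['C0=M'] -> C3=M] -> [I,I,I,M] [MISS #7: write from I]
Op 9: C2 write [C2 write: invalidate ['C3=M'] -> C2=M] -> [I,I,M,I] [MISS #8: write from I]
Op 10: C3 read [C3 read from I: others=['C2=M'] -> C3=S, others downsized to S] -> [I,I,S,S] [MISS #9: read from I]
Op 11: C3 write [C3 write: invalidate ['C2=S'] -> C3=M] -> [I,I,I,M] [MISS #10: write from S]
Op 12: C2 write [C2 write: invalidate ['C3=M'] -> C2=M] -> [I,I,M,I] [MISS #11: write from I]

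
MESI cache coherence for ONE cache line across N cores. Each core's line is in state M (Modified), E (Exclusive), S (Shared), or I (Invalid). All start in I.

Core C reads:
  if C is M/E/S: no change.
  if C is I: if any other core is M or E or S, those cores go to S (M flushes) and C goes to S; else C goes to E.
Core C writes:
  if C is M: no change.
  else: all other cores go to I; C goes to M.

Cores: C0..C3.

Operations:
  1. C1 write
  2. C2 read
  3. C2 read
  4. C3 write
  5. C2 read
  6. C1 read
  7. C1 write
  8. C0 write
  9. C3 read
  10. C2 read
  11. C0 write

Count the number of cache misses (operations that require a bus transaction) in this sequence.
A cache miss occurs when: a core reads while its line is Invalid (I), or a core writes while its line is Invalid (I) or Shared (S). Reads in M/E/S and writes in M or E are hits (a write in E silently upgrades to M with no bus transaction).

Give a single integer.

Answer: 10

Derivation:
Op 1: C1 write [C1 write: invalidate none -> C1=M] -> [I,M,I,I] [MISS #1: write from I]
Op 2: C2 read [C2 read from I: others=['C1=M'] -> C2=S, others downsized to S] -> [I,S,S,I] [MISS #2: read from I]
Op 3: C2 read [C2 read: already in S, no change] -> [I,S,S,I] [hit: read from S]
Op 4: C3 write [C3 write: invalidate ['C1=S', 'C2=S'] -> C3=M] -> [I,I,I,M] [MISS #3: write from I]
Op 5: C2 read [C2 read from I: others=['C3=M'] -> C2=S, others downsized to S] -> [I,I,S,S] [MISS #4: read from I]
Op 6: C1 read [C1 read from I: others=['C2=S', 'C3=S'] -> C1=S, others downsized to S] -> [I,S,S,S] [MISS #5: read from I]
Op 7: C1 write [C1 write: invalidate ['C2=S', 'C3=S'] -> C1=M] -> [I,M,I,I] [MISS #6: write from S]
Op 8: C0 write [C0 write: invalidate ['C1=M'] -> C0=M] -> [M,I,I,I] [MISS #7: write from I]
Op 9: C3 read [C3 read from I: others=['C0=M'] -> C3=S, others downsized to S] -> [S,I,I,S] [MISS #8: read from I]
Op 10: C2 read [C2 read from I: others=['C0=S', 'C3=S'] -> C2=S, others downsized to S] -> [S,I,S,S] [MISS #9: read from I]
Op 11: C0 write [C0 write: invalidate ['C2=S', 'C3=S'] -> C0=M] -> [M,I,I,I] [MISS #10: write from S]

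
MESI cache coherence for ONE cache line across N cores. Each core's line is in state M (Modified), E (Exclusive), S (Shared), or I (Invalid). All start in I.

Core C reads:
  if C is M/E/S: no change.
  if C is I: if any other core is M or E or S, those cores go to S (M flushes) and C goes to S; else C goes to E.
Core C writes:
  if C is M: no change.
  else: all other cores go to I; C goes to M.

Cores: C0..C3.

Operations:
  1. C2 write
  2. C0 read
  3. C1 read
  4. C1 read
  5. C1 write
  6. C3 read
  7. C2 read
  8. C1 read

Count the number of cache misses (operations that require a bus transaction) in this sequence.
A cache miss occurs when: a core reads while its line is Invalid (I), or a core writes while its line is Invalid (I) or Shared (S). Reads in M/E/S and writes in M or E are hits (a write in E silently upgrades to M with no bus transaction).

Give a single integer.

Answer: 6

Derivation:
Op 1: C2 write [C2 write: invalidate none -> C2=M] -> [I,I,M,I] [MISS #1: write from I]
Op 2: C0 read [C0 read from I: others=['C2=M'] -> C0=S, others downsized to S] -> [S,I,S,I] [MISS #2: read from I]
Op 3: C1 read [C1 read from I: others=['C0=S', 'C2=S'] -> C1=S, others downsized to S] -> [S,S,S,I] [MISS #3: read from I]
Op 4: C1 read [C1 read: already in S, no change] -> [S,S,S,I] [hit: read from S]
Op 5: C1 write [C1 write: invalidate ['C0=S', 'C2=S'] -> C1=M] -> [I,M,I,I] [MISS #4: write from S]
Op 6: C3 read [C3 read from I: others=['C1=M'] -> C3=S, others downsized to S] -> [I,S,I,S] [MISS #5: read from I]
Op 7: C2 read [C2 read from I: others=['C1=S', 'C3=S'] -> C2=S, others downsized to S] -> [I,S,S,S] [MISS #6: read from I]
Op 8: C1 read [C1 read: already in S, no change] -> [I,S,S,S] [hit: read from S]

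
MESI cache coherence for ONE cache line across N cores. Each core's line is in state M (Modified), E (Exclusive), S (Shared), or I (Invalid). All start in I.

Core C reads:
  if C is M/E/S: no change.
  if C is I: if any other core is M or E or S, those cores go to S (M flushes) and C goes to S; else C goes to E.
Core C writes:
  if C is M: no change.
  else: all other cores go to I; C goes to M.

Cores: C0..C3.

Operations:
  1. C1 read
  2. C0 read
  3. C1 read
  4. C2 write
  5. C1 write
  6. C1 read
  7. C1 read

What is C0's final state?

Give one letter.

Op 1: C1 read [C1 read from I: no other sharers -> C1=E (exclusive)] -> [I,E,I,I]
Op 2: C0 read [C0 read from I: others=['C1=E'] -> C0=S, others downsized to S] -> [S,S,I,I]
Op 3: C1 read [C1 read: already in S, no change] -> [S,S,I,I]
Op 4: C2 write [C2 write: invalidate ['C0=S', 'C1=S'] -> C2=M] -> [I,I,M,I]
Op 5: C1 write [C1 write: invalidate ['C2=M'] -> C1=M] -> [I,M,I,I]
Op 6: C1 read [C1 read: already in M, no change] -> [I,M,I,I]
Op 7: C1 read [C1 read: already in M, no change] -> [I,M,I,I]

Answer: I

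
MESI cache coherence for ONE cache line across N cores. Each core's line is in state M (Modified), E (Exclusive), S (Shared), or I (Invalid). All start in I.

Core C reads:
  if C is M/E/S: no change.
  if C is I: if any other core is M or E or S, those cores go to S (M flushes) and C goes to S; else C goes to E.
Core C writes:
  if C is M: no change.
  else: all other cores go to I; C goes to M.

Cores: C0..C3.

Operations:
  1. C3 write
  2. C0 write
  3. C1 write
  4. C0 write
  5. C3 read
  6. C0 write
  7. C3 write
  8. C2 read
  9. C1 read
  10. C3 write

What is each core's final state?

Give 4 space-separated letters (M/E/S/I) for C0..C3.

Op 1: C3 write [C3 write: invalidate none -> C3=M] -> [I,I,I,M]
Op 2: C0 write [C0 write: invalidate ['C3=M'] -> C0=M] -> [M,I,I,I]
Op 3: C1 write [C1 write: invalidate ['C0=M'] -> C1=M] -> [I,M,I,I]
Op 4: C0 write [C0 write: invalidate ['C1=M'] -> C0=M] -> [M,I,I,I]
Op 5: C3 read [C3 read from I: others=['C0=M'] -> C3=S, others downsized to S] -> [S,I,I,S]
Op 6: C0 write [C0 write: invalidate ['C3=S'] -> C0=M] -> [M,I,I,I]
Op 7: C3 write [C3 write: invalidate ['C0=M'] -> C3=M] -> [I,I,I,M]
Op 8: C2 read [C2 read from I: others=['C3=M'] -> C2=S, others downsized to S] -> [I,I,S,S]
Op 9: C1 read [C1 read from I: others=['C2=S', 'C3=S'] -> C1=S, others downsized to S] -> [I,S,S,S]
Op 10: C3 write [C3 write: invalidate ['C1=S', 'C2=S'] -> C3=M] -> [I,I,I,M]

Answer: I I I M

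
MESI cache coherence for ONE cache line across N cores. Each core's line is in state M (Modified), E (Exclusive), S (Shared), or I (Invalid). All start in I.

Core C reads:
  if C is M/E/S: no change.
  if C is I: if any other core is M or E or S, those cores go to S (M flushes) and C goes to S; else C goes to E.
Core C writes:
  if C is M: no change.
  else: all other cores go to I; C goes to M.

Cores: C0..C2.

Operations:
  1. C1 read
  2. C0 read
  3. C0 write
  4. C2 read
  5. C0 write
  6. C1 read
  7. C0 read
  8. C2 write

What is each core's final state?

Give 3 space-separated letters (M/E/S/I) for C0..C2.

Answer: I I M

Derivation:
Op 1: C1 read [C1 read from I: no other sharers -> C1=E (exclusive)] -> [I,E,I]
Op 2: C0 read [C0 read from I: others=['C1=E'] -> C0=S, others downsized to S] -> [S,S,I]
Op 3: C0 write [C0 write: invalidate ['C1=S'] -> C0=M] -> [M,I,I]
Op 4: C2 read [C2 read from I: others=['C0=M'] -> C2=S, others downsized to S] -> [S,I,S]
Op 5: C0 write [C0 write: invalidate ['C2=S'] -> C0=M] -> [M,I,I]
Op 6: C1 read [C1 read from I: others=['C0=M'] -> C1=S, others downsized to S] -> [S,S,I]
Op 7: C0 read [C0 read: already in S, no change] -> [S,S,I]
Op 8: C2 write [C2 write: invalidate ['C0=S', 'C1=S'] -> C2=M] -> [I,I,M]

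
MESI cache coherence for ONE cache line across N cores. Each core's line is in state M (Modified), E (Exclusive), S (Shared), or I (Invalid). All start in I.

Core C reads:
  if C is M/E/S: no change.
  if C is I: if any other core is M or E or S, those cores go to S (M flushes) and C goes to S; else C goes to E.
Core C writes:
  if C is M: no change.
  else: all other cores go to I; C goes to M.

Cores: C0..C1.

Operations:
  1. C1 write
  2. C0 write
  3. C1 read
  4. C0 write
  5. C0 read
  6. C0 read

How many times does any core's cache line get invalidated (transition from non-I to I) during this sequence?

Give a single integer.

Answer: 2

Derivation:
Op 1: C1 write [C1 write: invalidate none -> C1=M] -> [I,M] (invalidations this op: 0; running total: 0)
Op 2: C0 write [C0 write: invalidate ['C1=M'] -> C0=M] -> [M,I] (invalidations this op: 1; running total: 1)
Op 3: C1 read [C1 read from I: others=['C0=M'] -> C1=S, others downsized to S] -> [S,S] (invalidations this op: 0; running total: 1)
Op 4: C0 write [C0 write: invalidate ['C1=S'] -> C0=M] -> [M,I] (invalidations this op: 1; running total: 2)
Op 5: C0 read [C0 read: already in M, no change] -> [M,I] (invalidations this op: 0; running total: 2)
Op 6: C0 read [C0 read: already in M, no change] -> [M,I] (invalidations this op: 0; running total: 2)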